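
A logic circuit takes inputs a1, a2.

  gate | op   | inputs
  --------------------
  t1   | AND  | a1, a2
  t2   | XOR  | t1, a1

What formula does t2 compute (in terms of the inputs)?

t1 = a1 AND a2
t2 = t1 XOR a1 = (a1 AND a2) XOR a1

(a1 AND a2) XOR a1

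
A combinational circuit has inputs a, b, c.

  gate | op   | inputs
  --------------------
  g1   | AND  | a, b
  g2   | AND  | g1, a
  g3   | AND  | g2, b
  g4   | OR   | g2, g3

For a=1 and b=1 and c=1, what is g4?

1

g1 = 1 AND 1 = 1
g2 = 1 AND 1 = 1
g3 = 1 AND 1 = 1
g4 = 1 OR 1 = 1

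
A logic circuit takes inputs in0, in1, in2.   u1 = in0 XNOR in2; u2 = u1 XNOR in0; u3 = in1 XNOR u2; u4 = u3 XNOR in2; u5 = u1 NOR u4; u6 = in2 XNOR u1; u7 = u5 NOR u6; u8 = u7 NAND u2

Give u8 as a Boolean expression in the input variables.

(((in0 XNOR in2) NOR ((in1 XNOR ((in0 XNOR in2) XNOR in0)) XNOR in2)) NOR (in2 XNOR (in0 XNOR in2))) NAND ((in0 XNOR in2) XNOR in0)

u1 = in0 XNOR in2
u2 = u1 XNOR in0 = (in0 XNOR in2) XNOR in0
u3 = in1 XNOR u2 = in1 XNOR ((in0 XNOR in2) XNOR in0)
u4 = u3 XNOR in2 = (in1 XNOR ((in0 XNOR in2) XNOR in0)) XNOR in2
u5 = u1 NOR u4 = (in0 XNOR in2) NOR ((in1 XNOR ((in0 XNOR in2) XNOR in0)) XNOR in2)
u6 = in2 XNOR u1 = in2 XNOR (in0 XNOR in2)
u7 = u5 NOR u6 = ((in0 XNOR in2) NOR ((in1 XNOR ((in0 XNOR in2) XNOR in0)) XNOR in2)) NOR (in2 XNOR (in0 XNOR in2))
u8 = u7 NAND u2 = (((in0 XNOR in2) NOR ((in1 XNOR ((in0 XNOR in2) XNOR in0)) XNOR in2)) NOR (in2 XNOR (in0 XNOR in2))) NAND ((in0 XNOR in2) XNOR in0)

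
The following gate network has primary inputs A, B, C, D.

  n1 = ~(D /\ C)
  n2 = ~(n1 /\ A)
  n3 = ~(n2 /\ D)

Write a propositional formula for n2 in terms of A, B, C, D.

n1 = ~(D /\ C)
n2 = ~(n1 /\ A) = ~((~(D /\ C)) /\ A)

~((~(D /\ C)) /\ A)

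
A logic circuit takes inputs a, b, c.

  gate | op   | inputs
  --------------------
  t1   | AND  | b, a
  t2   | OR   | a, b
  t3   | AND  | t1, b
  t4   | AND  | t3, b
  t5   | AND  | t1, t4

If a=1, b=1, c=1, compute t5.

t1 = 1 AND 1 = 1
t3 = 1 AND 1 = 1
t4 = 1 AND 1 = 1
t5 = 1 AND 1 = 1

1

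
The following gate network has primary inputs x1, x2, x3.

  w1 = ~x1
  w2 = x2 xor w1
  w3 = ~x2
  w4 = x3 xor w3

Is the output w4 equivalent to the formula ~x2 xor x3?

Yes

w3 = ~x2
w4 = x3 xor w3 = x3 xor ~x2
At x1=0, x2=0, x3=1: circuit gives 0, formula gives 0.
At x1=0, x2=0, x3=0: circuit gives 1, formula gives 1.
Agrees on all 8 inputs.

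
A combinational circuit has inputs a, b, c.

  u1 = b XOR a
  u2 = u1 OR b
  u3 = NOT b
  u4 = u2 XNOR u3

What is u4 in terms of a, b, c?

u1 = b XOR a
u2 = u1 OR b = (b XOR a) OR b
u3 = NOT b
u4 = u2 XNOR u3 = ((b XOR a) OR b) XNOR NOT b

((b XOR a) OR b) XNOR NOT b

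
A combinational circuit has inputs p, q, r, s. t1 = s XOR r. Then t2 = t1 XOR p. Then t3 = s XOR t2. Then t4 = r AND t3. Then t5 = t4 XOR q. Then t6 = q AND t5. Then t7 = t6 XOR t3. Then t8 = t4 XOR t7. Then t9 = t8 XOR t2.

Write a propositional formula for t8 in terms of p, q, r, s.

t1 = s XOR r
t2 = t1 XOR p = (s XOR r) XOR p
t3 = s XOR t2 = s XOR ((s XOR r) XOR p)
t4 = r AND t3 = r AND (s XOR ((s XOR r) XOR p))
t5 = t4 XOR q = (r AND (s XOR ((s XOR r) XOR p))) XOR q
t6 = q AND t5 = q AND ((r AND (s XOR ((s XOR r) XOR p))) XOR q)
t7 = t6 XOR t3 = (q AND ((r AND (s XOR ((s XOR r) XOR p))) XOR q)) XOR (s XOR ((s XOR r) XOR p))
t8 = t4 XOR t7 = (r AND (s XOR ((s XOR r) XOR p))) XOR ((q AND ((r AND (s XOR ((s XOR r) XOR p))) XOR q)) XOR (s XOR ((s XOR r) XOR p)))

(r AND (s XOR ((s XOR r) XOR p))) XOR ((q AND ((r AND (s XOR ((s XOR r) XOR p))) XOR q)) XOR (s XOR ((s XOR r) XOR p)))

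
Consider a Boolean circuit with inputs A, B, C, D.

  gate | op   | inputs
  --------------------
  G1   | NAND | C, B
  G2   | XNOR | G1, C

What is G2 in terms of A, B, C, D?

(C NAND B) XNOR C

G1 = C NAND B
G2 = G1 XNOR C = (C NAND B) XNOR C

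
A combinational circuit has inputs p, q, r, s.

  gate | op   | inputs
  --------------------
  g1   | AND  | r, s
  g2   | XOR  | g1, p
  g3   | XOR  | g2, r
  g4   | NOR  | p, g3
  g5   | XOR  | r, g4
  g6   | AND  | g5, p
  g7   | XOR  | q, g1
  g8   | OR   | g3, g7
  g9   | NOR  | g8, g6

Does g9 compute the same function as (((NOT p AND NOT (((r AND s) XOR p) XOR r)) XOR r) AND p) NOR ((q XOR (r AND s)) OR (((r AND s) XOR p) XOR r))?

g1 = r AND s
g2 = g1 XOR p = (r AND s) XOR p
g3 = g2 XOR r = ((r AND s) XOR p) XOR r
g4 = p NOR g3 = p NOR (((r AND s) XOR p) XOR r)
g5 = r XOR g4 = r XOR (p NOR (((r AND s) XOR p) XOR r))
g6 = g5 AND p = (r XOR (p NOR (((r AND s) XOR p) XOR r))) AND p
g7 = q XOR g1 = q XOR (r AND s)
g8 = g3 OR g7 = (((r AND s) XOR p) XOR r) OR (q XOR (r AND s))
g9 = g8 NOR g6 = ((((r AND s) XOR p) XOR r) OR (q XOR (r AND s))) NOR ((r XOR (p NOR (((r AND s) XOR p) XOR r))) AND p)
At p=0, q=0, r=1, s=0: circuit gives 0, formula gives 0.
At p=0, q=0, r=0, s=0: circuit gives 1, formula gives 1.
Agrees on all 16 inputs.

Yes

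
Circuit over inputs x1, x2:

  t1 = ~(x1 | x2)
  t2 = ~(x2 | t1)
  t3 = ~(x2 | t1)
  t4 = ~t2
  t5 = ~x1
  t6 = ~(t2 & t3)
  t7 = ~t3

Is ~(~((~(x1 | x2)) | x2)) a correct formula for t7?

t1 = ~(x1 | x2)
t3 = ~(x2 | t1) = ~(x2 | (~(x1 | x2)))
t7 = ~t3 = ~(~(x2 | (~(x1 | x2))))
At x1=1, x2=0: circuit gives 0, formula gives 0.
At x1=0, x2=0: circuit gives 1, formula gives 1.
Agrees on all 4 inputs.

Yes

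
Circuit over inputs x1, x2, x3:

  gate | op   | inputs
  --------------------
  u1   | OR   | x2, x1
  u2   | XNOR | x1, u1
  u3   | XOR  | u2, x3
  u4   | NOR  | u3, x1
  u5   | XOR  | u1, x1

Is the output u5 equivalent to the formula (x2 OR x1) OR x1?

u1 = x2 OR x1
u5 = u1 XOR x1 = (x2 OR x1) XOR x1
At x1=1, x2=0, x3=0: circuit gives 0, formula gives 1.

No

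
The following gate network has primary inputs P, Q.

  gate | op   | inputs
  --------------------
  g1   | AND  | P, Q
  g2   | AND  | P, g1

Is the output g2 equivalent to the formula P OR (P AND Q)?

g1 = P AND Q
g2 = P AND g1 = P AND (P AND Q)
At P=1, Q=0: circuit gives 0, formula gives 1.

No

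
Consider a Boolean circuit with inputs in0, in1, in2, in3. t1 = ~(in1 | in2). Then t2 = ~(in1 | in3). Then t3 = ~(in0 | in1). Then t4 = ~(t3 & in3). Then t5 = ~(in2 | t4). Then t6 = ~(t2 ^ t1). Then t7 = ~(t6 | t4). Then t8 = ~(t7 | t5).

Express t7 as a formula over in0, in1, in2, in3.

t1 = ~(in1 | in2)
t2 = ~(in1 | in3)
t3 = ~(in0 | in1)
t4 = ~(t3 & in3) = ~((~(in0 | in1)) & in3)
t6 = ~(t2 ^ t1) = ~((~(in1 | in3)) ^ (~(in1 | in2)))
t7 = ~(t6 | t4) = ~((~((~(in1 | in3)) ^ (~(in1 | in2)))) | (~((~(in0 | in1)) & in3)))

~((~((~(in1 | in3)) ^ (~(in1 | in2)))) | (~((~(in0 | in1)) & in3)))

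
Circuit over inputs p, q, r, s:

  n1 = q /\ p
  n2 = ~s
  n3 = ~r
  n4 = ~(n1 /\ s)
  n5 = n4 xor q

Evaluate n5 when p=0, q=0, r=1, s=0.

1

n1 = 0 /\ 0 = 0
n4 = ~(0 /\ 0) = 1
n5 = 1 xor 0 = 1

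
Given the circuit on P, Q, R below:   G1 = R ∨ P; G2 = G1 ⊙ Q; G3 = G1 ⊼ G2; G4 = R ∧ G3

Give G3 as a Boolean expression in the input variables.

(R ∨ P) ⊼ ((R ∨ P) ⊙ Q)

G1 = R ∨ P
G2 = G1 ⊙ Q = (R ∨ P) ⊙ Q
G3 = G1 ⊼ G2 = (R ∨ P) ⊼ ((R ∨ P) ⊙ Q)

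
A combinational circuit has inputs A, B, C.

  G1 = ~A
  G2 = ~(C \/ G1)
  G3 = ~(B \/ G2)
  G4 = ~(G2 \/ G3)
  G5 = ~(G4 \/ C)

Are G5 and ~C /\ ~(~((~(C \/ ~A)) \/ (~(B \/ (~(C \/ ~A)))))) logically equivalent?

Yes

G1 = ~A
G2 = ~(C \/ G1) = ~(C \/ ~A)
G3 = ~(B \/ G2) = ~(B \/ (~(C \/ ~A)))
G4 = ~(G2 \/ G3) = ~((~(C \/ ~A)) \/ (~(B \/ (~(C \/ ~A)))))
G5 = ~(G4 \/ C) = ~((~((~(C \/ ~A)) \/ (~(B \/ (~(C \/ ~A)))))) \/ C)
At A=0, B=0, C=1: circuit gives 0, formula gives 0.
At A=0, B=0, C=0: circuit gives 1, formula gives 1.
Agrees on all 8 inputs.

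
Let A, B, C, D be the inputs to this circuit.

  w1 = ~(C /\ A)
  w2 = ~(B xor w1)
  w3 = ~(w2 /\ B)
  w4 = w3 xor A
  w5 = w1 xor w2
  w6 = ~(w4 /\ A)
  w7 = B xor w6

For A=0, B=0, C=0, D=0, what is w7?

1

w1 = ~(0 /\ 0) = 1
w2 = ~(0 xor 1) = 0
w3 = ~(0 /\ 0) = 1
w4 = 1 xor 0 = 1
w6 = ~(1 /\ 0) = 1
w7 = 0 xor 1 = 1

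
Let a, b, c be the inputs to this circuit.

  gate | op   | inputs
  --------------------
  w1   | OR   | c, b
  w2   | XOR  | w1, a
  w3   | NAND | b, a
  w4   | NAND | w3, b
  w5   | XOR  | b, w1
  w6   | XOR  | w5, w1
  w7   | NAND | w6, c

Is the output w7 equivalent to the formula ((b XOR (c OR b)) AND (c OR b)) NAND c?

No

w1 = c OR b
w5 = b XOR w1 = b XOR (c OR b)
w6 = w5 XOR w1 = (b XOR (c OR b)) XOR (c OR b)
w7 = w6 NAND c = ((b XOR (c OR b)) XOR (c OR b)) NAND c
At a=0, b=0, c=1: circuit gives 1, formula gives 0.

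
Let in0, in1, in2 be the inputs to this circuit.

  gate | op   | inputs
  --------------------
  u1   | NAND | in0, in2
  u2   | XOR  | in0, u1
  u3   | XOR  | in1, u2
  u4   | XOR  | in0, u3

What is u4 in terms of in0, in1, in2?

u1 = in0 NAND in2
u2 = in0 XOR u1 = in0 XOR (in0 NAND in2)
u3 = in1 XOR u2 = in1 XOR (in0 XOR (in0 NAND in2))
u4 = in0 XOR u3 = in0 XOR (in1 XOR (in0 XOR (in0 NAND in2)))

in0 XOR (in1 XOR (in0 XOR (in0 NAND in2)))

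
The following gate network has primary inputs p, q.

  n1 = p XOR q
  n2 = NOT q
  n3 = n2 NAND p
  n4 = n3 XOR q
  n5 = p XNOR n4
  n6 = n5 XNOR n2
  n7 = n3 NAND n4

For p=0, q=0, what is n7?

n2 = NOT 0 = 1
n3 = 1 NAND 0 = 1
n4 = 1 XOR 0 = 1
n7 = 1 NAND 1 = 0

0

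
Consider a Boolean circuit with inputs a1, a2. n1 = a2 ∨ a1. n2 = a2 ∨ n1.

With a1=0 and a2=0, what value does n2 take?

n1 = 0 ∨ 0 = 0
n2 = 0 ∨ 0 = 0

0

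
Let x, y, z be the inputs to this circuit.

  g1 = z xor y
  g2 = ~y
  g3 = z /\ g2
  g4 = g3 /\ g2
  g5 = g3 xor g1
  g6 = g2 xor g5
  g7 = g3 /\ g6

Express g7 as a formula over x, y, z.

g1 = z xor y
g2 = ~y
g3 = z /\ g2 = z /\ ~y
g5 = g3 xor g1 = (z /\ ~y) xor (z xor y)
g6 = g2 xor g5 = ~y xor ((z /\ ~y) xor (z xor y))
g7 = g3 /\ g6 = (z /\ ~y) /\ (~y xor ((z /\ ~y) xor (z xor y)))

(z /\ ~y) /\ (~y xor ((z /\ ~y) xor (z xor y)))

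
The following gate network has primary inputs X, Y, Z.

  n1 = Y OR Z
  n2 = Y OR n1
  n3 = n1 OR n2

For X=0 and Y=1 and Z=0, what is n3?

n1 = 1 OR 0 = 1
n2 = 1 OR 1 = 1
n3 = 1 OR 1 = 1

1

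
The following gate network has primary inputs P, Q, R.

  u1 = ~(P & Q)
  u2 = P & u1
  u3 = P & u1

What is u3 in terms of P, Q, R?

u1 = ~(P & Q)
u3 = P & u1 = P & (~(P & Q))

P & (~(P & Q))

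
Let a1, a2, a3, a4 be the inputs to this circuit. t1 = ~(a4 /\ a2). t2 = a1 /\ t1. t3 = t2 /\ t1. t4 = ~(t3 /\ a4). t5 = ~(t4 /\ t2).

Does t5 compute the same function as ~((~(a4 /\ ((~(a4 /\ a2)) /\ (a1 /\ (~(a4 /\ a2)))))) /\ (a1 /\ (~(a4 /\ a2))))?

t1 = ~(a4 /\ a2)
t2 = a1 /\ t1 = a1 /\ (~(a4 /\ a2))
t3 = t2 /\ t1 = (a1 /\ (~(a4 /\ a2))) /\ (~(a4 /\ a2))
t4 = ~(t3 /\ a4) = ~(((a1 /\ (~(a4 /\ a2))) /\ (~(a4 /\ a2))) /\ a4)
t5 = ~(t4 /\ t2) = ~((~(((a1 /\ (~(a4 /\ a2))) /\ (~(a4 /\ a2))) /\ a4)) /\ (a1 /\ (~(a4 /\ a2))))
At a1=1, a2=0, a3=0, a4=0: circuit gives 0, formula gives 0.
At a1=0, a2=0, a3=0, a4=0: circuit gives 1, formula gives 1.
Agrees on all 16 inputs.

Yes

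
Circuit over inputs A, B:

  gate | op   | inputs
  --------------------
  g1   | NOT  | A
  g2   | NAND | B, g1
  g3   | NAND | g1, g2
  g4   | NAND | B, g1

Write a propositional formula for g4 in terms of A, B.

B NAND NOT A

g1 = NOT A
g4 = B NAND g1 = B NAND NOT A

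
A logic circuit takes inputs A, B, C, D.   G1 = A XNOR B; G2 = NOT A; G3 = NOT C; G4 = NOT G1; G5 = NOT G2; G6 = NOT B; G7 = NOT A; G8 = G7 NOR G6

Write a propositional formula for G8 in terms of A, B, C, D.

NOT A NOR NOT B

G6 = NOT B
G7 = NOT A
G8 = G7 NOR G6 = NOT A NOR NOT B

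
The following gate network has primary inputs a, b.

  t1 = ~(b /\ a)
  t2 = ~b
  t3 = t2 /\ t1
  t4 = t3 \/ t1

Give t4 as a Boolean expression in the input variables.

(~b /\ (~(b /\ a))) \/ (~(b /\ a))

t1 = ~(b /\ a)
t2 = ~b
t3 = t2 /\ t1 = ~b /\ (~(b /\ a))
t4 = t3 \/ t1 = (~b /\ (~(b /\ a))) \/ (~(b /\ a))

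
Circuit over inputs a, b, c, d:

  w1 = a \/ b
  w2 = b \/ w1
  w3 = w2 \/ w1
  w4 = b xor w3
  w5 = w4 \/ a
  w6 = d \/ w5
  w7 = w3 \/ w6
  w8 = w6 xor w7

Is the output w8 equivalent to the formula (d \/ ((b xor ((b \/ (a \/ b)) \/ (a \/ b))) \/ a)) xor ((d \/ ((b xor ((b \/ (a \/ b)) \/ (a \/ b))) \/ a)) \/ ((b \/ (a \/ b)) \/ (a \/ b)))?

w1 = a \/ b
w2 = b \/ w1 = b \/ (a \/ b)
w3 = w2 \/ w1 = (b \/ (a \/ b)) \/ (a \/ b)
w4 = b xor w3 = b xor ((b \/ (a \/ b)) \/ (a \/ b))
w5 = w4 \/ a = (b xor ((b \/ (a \/ b)) \/ (a \/ b))) \/ a
w6 = d \/ w5 = d \/ ((b xor ((b \/ (a \/ b)) \/ (a \/ b))) \/ a)
w7 = w3 \/ w6 = ((b \/ (a \/ b)) \/ (a \/ b)) \/ (d \/ ((b xor ((b \/ (a \/ b)) \/ (a \/ b))) \/ a))
w8 = w6 xor w7 = (d \/ ((b xor ((b \/ (a \/ b)) \/ (a \/ b))) \/ a)) xor (((b \/ (a \/ b)) \/ (a \/ b)) \/ (d \/ ((b xor ((b \/ (a \/ b)) \/ (a \/ b))) \/ a)))
At a=0, b=0, c=0, d=0: circuit gives 0, formula gives 0.
At a=0, b=1, c=0, d=0: circuit gives 1, formula gives 1.
Agrees on all 16 inputs.

Yes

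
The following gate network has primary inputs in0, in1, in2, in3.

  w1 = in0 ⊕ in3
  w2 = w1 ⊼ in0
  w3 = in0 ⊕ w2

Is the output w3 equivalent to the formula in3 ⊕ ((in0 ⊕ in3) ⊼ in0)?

w1 = in0 ⊕ in3
w2 = w1 ⊼ in0 = (in0 ⊕ in3) ⊼ in0
w3 = in0 ⊕ w2 = in0 ⊕ ((in0 ⊕ in3) ⊼ in0)
At in0=0, in1=0, in2=0, in3=1: circuit gives 1, formula gives 0.

No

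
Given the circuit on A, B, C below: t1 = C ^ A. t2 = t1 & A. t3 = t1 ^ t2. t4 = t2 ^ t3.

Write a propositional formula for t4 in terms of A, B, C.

t1 = C ^ A
t2 = t1 & A = (C ^ A) & A
t3 = t1 ^ t2 = (C ^ A) ^ ((C ^ A) & A)
t4 = t2 ^ t3 = ((C ^ A) & A) ^ ((C ^ A) ^ ((C ^ A) & A))

((C ^ A) & A) ^ ((C ^ A) ^ ((C ^ A) & A))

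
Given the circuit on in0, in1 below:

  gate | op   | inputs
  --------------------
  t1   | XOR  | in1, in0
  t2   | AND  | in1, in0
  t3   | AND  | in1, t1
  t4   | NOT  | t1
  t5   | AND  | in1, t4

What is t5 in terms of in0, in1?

t1 = in1 XOR in0
t4 = NOT t1 = NOT (in1 XOR in0)
t5 = in1 AND t4 = in1 AND NOT (in1 XOR in0)

in1 AND NOT (in1 XOR in0)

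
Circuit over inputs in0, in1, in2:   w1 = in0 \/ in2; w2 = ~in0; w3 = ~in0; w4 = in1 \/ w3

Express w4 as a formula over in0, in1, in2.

w3 = ~in0
w4 = in1 \/ w3 = in1 \/ ~in0

in1 \/ ~in0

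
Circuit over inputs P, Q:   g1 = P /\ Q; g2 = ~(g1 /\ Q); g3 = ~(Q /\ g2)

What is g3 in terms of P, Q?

~(Q /\ (~((P /\ Q) /\ Q)))

g1 = P /\ Q
g2 = ~(g1 /\ Q) = ~((P /\ Q) /\ Q)
g3 = ~(Q /\ g2) = ~(Q /\ (~((P /\ Q) /\ Q)))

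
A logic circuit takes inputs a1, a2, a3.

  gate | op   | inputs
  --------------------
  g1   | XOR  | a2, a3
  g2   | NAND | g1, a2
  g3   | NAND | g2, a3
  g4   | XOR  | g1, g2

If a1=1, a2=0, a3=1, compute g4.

g1 = 0 XOR 1 = 1
g2 = 1 NAND 0 = 1
g4 = 1 XOR 1 = 0

0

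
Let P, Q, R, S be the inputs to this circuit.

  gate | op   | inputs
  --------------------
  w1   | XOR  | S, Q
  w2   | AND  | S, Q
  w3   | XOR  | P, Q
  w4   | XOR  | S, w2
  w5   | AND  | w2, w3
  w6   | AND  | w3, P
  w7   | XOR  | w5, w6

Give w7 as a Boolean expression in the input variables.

w2 = S AND Q
w3 = P XOR Q
w5 = w2 AND w3 = (S AND Q) AND (P XOR Q)
w6 = w3 AND P = (P XOR Q) AND P
w7 = w5 XOR w6 = ((S AND Q) AND (P XOR Q)) XOR ((P XOR Q) AND P)

((S AND Q) AND (P XOR Q)) XOR ((P XOR Q) AND P)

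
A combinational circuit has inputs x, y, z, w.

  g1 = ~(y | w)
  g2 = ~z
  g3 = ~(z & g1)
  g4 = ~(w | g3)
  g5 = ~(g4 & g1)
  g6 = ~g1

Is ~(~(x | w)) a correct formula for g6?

No

g1 = ~(y | w)
g6 = ~g1 = ~(~(y | w))
At x=0, y=1, z=0, w=0: circuit gives 1, formula gives 0.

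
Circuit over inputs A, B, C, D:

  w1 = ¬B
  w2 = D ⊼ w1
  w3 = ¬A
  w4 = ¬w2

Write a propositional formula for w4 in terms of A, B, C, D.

¬(D ⊼ ¬B)

w1 = ¬B
w2 = D ⊼ w1 = D ⊼ ¬B
w4 = ¬w2 = ¬(D ⊼ ¬B)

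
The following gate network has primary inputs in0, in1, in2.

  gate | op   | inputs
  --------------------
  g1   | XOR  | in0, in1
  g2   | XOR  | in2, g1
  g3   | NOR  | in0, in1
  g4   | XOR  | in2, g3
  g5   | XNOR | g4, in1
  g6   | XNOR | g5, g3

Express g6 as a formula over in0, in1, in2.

((in2 XOR (in0 NOR in1)) XNOR in1) XNOR (in0 NOR in1)

g3 = in0 NOR in1
g4 = in2 XOR g3 = in2 XOR (in0 NOR in1)
g5 = g4 XNOR in1 = (in2 XOR (in0 NOR in1)) XNOR in1
g6 = g5 XNOR g3 = ((in2 XOR (in0 NOR in1)) XNOR in1) XNOR (in0 NOR in1)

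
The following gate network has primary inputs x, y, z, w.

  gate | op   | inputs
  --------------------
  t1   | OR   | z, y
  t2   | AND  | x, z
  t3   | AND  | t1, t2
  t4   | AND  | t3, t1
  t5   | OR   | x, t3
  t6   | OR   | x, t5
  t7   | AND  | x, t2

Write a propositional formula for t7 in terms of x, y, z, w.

t2 = x AND z
t7 = x AND t2 = x AND (x AND z)

x AND (x AND z)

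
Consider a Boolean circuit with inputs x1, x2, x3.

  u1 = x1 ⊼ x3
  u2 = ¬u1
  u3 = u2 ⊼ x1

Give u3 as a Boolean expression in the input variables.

¬(x1 ⊼ x3) ⊼ x1

u1 = x1 ⊼ x3
u2 = ¬u1 = ¬(x1 ⊼ x3)
u3 = u2 ⊼ x1 = ¬(x1 ⊼ x3) ⊼ x1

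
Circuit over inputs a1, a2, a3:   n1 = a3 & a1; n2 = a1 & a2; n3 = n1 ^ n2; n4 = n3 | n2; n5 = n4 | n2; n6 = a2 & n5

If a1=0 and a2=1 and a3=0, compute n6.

0

n1 = 0 & 0 = 0
n2 = 0 & 1 = 0
n3 = 0 ^ 0 = 0
n4 = 0 | 0 = 0
n5 = 0 | 0 = 0
n6 = 1 & 0 = 0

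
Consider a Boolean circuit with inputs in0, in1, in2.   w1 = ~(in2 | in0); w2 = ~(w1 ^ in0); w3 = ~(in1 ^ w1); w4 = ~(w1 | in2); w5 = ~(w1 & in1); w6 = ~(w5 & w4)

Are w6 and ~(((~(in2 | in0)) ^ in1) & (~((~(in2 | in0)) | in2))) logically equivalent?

w1 = ~(in2 | in0)
w4 = ~(w1 | in2) = ~((~(in2 | in0)) | in2)
w5 = ~(w1 & in1) = ~((~(in2 | in0)) & in1)
w6 = ~(w5 & w4) = ~((~((~(in2 | in0)) & in1)) & (~((~(in2 | in0)) | in2)))
At in0=1, in1=0, in2=0: circuit gives 0, formula gives 1.

No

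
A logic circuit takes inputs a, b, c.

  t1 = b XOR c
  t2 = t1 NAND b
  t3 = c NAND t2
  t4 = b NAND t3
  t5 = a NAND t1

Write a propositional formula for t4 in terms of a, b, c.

b NAND (c NAND ((b XOR c) NAND b))

t1 = b XOR c
t2 = t1 NAND b = (b XOR c) NAND b
t3 = c NAND t2 = c NAND ((b XOR c) NAND b)
t4 = b NAND t3 = b NAND (c NAND ((b XOR c) NAND b))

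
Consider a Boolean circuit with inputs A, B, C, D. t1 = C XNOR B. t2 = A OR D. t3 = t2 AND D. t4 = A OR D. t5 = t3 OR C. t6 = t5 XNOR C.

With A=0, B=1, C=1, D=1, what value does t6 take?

1

t2 = 0 OR 1 = 1
t3 = 1 AND 1 = 1
t5 = 1 OR 1 = 1
t6 = 1 XNOR 1 = 1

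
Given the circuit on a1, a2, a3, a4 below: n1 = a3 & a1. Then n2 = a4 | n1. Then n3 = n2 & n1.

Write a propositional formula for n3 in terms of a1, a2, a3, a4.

(a4 | (a3 & a1)) & (a3 & a1)

n1 = a3 & a1
n2 = a4 | n1 = a4 | (a3 & a1)
n3 = n2 & n1 = (a4 | (a3 & a1)) & (a3 & a1)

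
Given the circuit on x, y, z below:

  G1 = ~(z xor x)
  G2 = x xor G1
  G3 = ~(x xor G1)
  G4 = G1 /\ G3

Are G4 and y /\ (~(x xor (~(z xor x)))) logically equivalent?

No

G1 = ~(z xor x)
G3 = ~(x xor G1) = ~(x xor (~(z xor x)))
G4 = G1 /\ G3 = (~(z xor x)) /\ (~(x xor (~(z xor x))))
At x=0, y=1, z=1: circuit gives 0, formula gives 1.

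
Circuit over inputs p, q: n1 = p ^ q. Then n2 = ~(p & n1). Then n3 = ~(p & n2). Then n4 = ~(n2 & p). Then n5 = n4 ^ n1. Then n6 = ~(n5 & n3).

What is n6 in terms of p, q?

n1 = p ^ q
n2 = ~(p & n1) = ~(p & (p ^ q))
n3 = ~(p & n2) = ~(p & (~(p & (p ^ q))))
n4 = ~(n2 & p) = ~((~(p & (p ^ q))) & p)
n5 = n4 ^ n1 = (~((~(p & (p ^ q))) & p)) ^ (p ^ q)
n6 = ~(n5 & n3) = ~(((~((~(p & (p ^ q))) & p)) ^ (p ^ q)) & (~(p & (~(p & (p ^ q))))))

~(((~((~(p & (p ^ q))) & p)) ^ (p ^ q)) & (~(p & (~(p & (p ^ q))))))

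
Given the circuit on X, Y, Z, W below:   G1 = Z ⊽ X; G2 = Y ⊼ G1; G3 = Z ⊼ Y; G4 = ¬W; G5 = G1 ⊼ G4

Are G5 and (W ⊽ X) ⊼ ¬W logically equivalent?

No

G1 = Z ⊽ X
G4 = ¬W
G5 = G1 ⊼ G4 = (Z ⊽ X) ⊼ ¬W
At X=0, Y=0, Z=1, W=0: circuit gives 1, formula gives 0.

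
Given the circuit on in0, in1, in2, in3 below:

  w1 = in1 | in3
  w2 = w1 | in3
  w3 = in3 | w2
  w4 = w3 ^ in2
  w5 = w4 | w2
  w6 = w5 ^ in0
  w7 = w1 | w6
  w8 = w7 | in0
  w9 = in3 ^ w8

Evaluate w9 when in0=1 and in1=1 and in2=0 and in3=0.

1

w1 = 1 | 0 = 1
w2 = 1 | 0 = 1
w3 = 0 | 1 = 1
w4 = 1 ^ 0 = 1
w5 = 1 | 1 = 1
w6 = 1 ^ 1 = 0
w7 = 1 | 0 = 1
w8 = 1 | 1 = 1
w9 = 0 ^ 1 = 1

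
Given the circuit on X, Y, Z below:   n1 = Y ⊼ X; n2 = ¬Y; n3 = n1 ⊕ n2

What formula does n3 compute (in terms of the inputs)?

(Y ⊼ X) ⊕ ¬Y

n1 = Y ⊼ X
n2 = ¬Y
n3 = n1 ⊕ n2 = (Y ⊼ X) ⊕ ¬Y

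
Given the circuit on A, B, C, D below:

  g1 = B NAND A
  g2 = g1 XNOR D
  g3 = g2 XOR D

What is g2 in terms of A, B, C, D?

g1 = B NAND A
g2 = g1 XNOR D = (B NAND A) XNOR D

(B NAND A) XNOR D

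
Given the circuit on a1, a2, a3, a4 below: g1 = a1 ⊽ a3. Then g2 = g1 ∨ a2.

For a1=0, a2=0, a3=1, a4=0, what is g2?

g1 = 0 ⊽ 1 = 0
g2 = 0 ∨ 0 = 0

0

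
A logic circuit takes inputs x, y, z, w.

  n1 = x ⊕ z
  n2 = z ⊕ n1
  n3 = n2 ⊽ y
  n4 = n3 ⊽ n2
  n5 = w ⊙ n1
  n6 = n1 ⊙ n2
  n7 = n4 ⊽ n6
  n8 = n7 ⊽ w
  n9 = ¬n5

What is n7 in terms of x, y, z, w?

n1 = x ⊕ z
n2 = z ⊕ n1 = z ⊕ (x ⊕ z)
n3 = n2 ⊽ y = (z ⊕ (x ⊕ z)) ⊽ y
n4 = n3 ⊽ n2 = ((z ⊕ (x ⊕ z)) ⊽ y) ⊽ (z ⊕ (x ⊕ z))
n6 = n1 ⊙ n2 = (x ⊕ z) ⊙ (z ⊕ (x ⊕ z))
n7 = n4 ⊽ n6 = (((z ⊕ (x ⊕ z)) ⊽ y) ⊽ (z ⊕ (x ⊕ z))) ⊽ ((x ⊕ z) ⊙ (z ⊕ (x ⊕ z)))

(((z ⊕ (x ⊕ z)) ⊽ y) ⊽ (z ⊕ (x ⊕ z))) ⊽ ((x ⊕ z) ⊙ (z ⊕ (x ⊕ z)))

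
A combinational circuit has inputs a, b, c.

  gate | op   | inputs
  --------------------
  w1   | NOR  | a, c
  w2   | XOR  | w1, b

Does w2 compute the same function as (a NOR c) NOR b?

No

w1 = a NOR c
w2 = w1 XOR b = (a NOR c) XOR b
At a=0, b=0, c=0: circuit gives 1, formula gives 0.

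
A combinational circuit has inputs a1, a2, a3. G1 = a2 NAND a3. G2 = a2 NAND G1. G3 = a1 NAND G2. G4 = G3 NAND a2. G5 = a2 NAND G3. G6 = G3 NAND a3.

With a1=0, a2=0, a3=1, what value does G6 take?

G1 = 0 NAND 1 = 1
G2 = 0 NAND 1 = 1
G3 = 0 NAND 1 = 1
G6 = 1 NAND 1 = 0

0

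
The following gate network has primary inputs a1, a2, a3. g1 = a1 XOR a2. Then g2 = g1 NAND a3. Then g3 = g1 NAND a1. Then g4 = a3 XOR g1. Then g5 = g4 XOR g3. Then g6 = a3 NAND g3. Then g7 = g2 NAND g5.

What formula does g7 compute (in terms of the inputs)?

((a1 XOR a2) NAND a3) NAND ((a3 XOR (a1 XOR a2)) XOR ((a1 XOR a2) NAND a1))

g1 = a1 XOR a2
g2 = g1 NAND a3 = (a1 XOR a2) NAND a3
g3 = g1 NAND a1 = (a1 XOR a2) NAND a1
g4 = a3 XOR g1 = a3 XOR (a1 XOR a2)
g5 = g4 XOR g3 = (a3 XOR (a1 XOR a2)) XOR ((a1 XOR a2) NAND a1)
g7 = g2 NAND g5 = ((a1 XOR a2) NAND a3) NAND ((a3 XOR (a1 XOR a2)) XOR ((a1 XOR a2) NAND a1))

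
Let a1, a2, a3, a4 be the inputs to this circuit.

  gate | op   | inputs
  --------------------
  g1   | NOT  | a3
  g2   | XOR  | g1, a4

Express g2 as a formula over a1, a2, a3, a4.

NOT a3 XOR a4

g1 = NOT a3
g2 = g1 XOR a4 = NOT a3 XOR a4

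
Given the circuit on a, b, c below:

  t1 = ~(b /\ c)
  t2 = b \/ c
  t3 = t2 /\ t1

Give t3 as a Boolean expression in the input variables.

t1 = ~(b /\ c)
t2 = b \/ c
t3 = t2 /\ t1 = (b \/ c) /\ (~(b /\ c))

(b \/ c) /\ (~(b /\ c))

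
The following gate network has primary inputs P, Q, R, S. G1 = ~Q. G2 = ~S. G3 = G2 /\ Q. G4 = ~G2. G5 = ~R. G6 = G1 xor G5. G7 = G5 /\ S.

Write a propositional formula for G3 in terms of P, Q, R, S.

~S /\ Q

G2 = ~S
G3 = G2 /\ Q = ~S /\ Q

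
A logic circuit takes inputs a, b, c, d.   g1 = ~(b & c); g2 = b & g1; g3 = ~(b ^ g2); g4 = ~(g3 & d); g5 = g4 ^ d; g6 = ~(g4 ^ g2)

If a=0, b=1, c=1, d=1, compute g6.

g1 = ~(1 & 1) = 0
g2 = 1 & 0 = 0
g3 = ~(1 ^ 0) = 0
g4 = ~(0 & 1) = 1
g6 = ~(1 ^ 0) = 0

0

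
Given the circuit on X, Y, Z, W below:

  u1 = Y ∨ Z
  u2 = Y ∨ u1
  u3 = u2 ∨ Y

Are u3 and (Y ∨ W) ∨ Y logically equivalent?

u1 = Y ∨ Z
u2 = Y ∨ u1 = Y ∨ (Y ∨ Z)
u3 = u2 ∨ Y = (Y ∨ (Y ∨ Z)) ∨ Y
At X=0, Y=0, Z=0, W=1: circuit gives 0, formula gives 1.

No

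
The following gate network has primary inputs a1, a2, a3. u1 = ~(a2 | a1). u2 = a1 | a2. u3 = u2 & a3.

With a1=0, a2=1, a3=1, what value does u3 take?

1

u2 = 0 | 1 = 1
u3 = 1 & 1 = 1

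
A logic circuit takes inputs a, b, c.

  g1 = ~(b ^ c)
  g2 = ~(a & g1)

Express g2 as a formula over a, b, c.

g1 = ~(b ^ c)
g2 = ~(a & g1) = ~(a & (~(b ^ c)))

~(a & (~(b ^ c)))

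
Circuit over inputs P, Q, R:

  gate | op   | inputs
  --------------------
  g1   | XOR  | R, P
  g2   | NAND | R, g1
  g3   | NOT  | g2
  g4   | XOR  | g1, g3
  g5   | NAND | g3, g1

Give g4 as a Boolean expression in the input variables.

g1 = R XOR P
g2 = R NAND g1 = R NAND (R XOR P)
g3 = NOT g2 = NOT (R NAND (R XOR P))
g4 = g1 XOR g3 = (R XOR P) XOR NOT (R NAND (R XOR P))

(R XOR P) XOR NOT (R NAND (R XOR P))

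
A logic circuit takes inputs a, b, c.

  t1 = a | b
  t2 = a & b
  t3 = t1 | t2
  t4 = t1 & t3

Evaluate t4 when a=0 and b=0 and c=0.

t1 = 0 | 0 = 0
t2 = 0 & 0 = 0
t3 = 0 | 0 = 0
t4 = 0 & 0 = 0

0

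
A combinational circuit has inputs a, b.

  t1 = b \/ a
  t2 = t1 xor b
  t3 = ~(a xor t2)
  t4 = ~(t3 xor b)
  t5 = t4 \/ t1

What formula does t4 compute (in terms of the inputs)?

t1 = b \/ a
t2 = t1 xor b = (b \/ a) xor b
t3 = ~(a xor t2) = ~(a xor ((b \/ a) xor b))
t4 = ~(t3 xor b) = ~((~(a xor ((b \/ a) xor b))) xor b)

~((~(a xor ((b \/ a) xor b))) xor b)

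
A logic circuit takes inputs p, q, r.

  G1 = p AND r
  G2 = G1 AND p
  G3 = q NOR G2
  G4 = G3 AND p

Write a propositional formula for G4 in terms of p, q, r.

(q NOR ((p AND r) AND p)) AND p

G1 = p AND r
G2 = G1 AND p = (p AND r) AND p
G3 = q NOR G2 = q NOR ((p AND r) AND p)
G4 = G3 AND p = (q NOR ((p AND r) AND p)) AND p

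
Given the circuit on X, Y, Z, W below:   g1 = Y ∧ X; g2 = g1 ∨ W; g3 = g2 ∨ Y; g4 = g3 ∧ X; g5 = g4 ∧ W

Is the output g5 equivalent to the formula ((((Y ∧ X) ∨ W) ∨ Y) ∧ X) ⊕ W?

No

g1 = Y ∧ X
g2 = g1 ∨ W = (Y ∧ X) ∨ W
g3 = g2 ∨ Y = ((Y ∧ X) ∨ W) ∨ Y
g4 = g3 ∧ X = (((Y ∧ X) ∨ W) ∨ Y) ∧ X
g5 = g4 ∧ W = ((((Y ∧ X) ∨ W) ∨ Y) ∧ X) ∧ W
At X=0, Y=0, Z=0, W=1: circuit gives 0, formula gives 1.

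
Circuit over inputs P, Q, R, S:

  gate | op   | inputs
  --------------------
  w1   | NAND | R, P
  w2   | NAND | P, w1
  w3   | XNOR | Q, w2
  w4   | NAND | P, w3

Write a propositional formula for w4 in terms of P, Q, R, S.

w1 = R NAND P
w2 = P NAND w1 = P NAND (R NAND P)
w3 = Q XNOR w2 = Q XNOR (P NAND (R NAND P))
w4 = P NAND w3 = P NAND (Q XNOR (P NAND (R NAND P)))

P NAND (Q XNOR (P NAND (R NAND P)))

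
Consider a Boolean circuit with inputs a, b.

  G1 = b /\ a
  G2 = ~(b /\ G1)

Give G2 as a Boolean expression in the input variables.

G1 = b /\ a
G2 = ~(b /\ G1) = ~(b /\ (b /\ a))

~(b /\ (b /\ a))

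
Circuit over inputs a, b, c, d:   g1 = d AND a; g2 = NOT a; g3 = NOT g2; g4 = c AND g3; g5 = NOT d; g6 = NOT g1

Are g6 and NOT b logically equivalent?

g1 = d AND a
g6 = NOT g1 = NOT (d AND a)
At a=0, b=1, c=0, d=0: circuit gives 1, formula gives 0.

No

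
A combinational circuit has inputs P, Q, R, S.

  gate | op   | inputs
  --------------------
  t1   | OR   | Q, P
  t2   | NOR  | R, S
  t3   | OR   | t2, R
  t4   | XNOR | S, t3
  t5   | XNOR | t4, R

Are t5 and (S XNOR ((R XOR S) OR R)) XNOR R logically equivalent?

No

t2 = R NOR S
t3 = t2 OR R = (R NOR S) OR R
t4 = S XNOR t3 = S XNOR ((R NOR S) OR R)
t5 = t4 XNOR R = (S XNOR ((R NOR S) OR R)) XNOR R
At P=0, Q=0, R=0, S=0: circuit gives 1, formula gives 0.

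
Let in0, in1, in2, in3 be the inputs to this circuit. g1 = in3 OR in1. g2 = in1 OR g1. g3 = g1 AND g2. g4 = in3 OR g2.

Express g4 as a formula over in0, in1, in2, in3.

g1 = in3 OR in1
g2 = in1 OR g1 = in1 OR (in3 OR in1)
g4 = in3 OR g2 = in3 OR (in1 OR (in3 OR in1))

in3 OR (in1 OR (in3 OR in1))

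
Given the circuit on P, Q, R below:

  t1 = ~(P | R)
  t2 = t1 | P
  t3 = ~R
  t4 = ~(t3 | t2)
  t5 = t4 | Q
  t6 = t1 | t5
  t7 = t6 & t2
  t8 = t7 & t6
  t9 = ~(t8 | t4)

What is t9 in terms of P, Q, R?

t1 = ~(P | R)
t2 = t1 | P = (~(P | R)) | P
t3 = ~R
t4 = ~(t3 | t2) = ~(~R | ((~(P | R)) | P))
t5 = t4 | Q = (~(~R | ((~(P | R)) | P))) | Q
t6 = t1 | t5 = (~(P | R)) | ((~(~R | ((~(P | R)) | P))) | Q)
t7 = t6 & t2 = ((~(P | R)) | ((~(~R | ((~(P | R)) | P))) | Q)) & ((~(P | R)) | P)
t8 = t7 & t6 = (((~(P | R)) | ((~(~R | ((~(P | R)) | P))) | Q)) & ((~(P | R)) | P)) & ((~(P | R)) | ((~(~R | ((~(P | R)) | P))) | Q))
t9 = ~(t8 | t4) = ~(((((~(P | R)) | ((~(~R | ((~(P | R)) | P))) | Q)) & ((~(P | R)) | P)) & ((~(P | R)) | ((~(~R | ((~(P | R)) | P))) | Q))) | (~(~R | ((~(P | R)) | P))))

~(((((~(P | R)) | ((~(~R | ((~(P | R)) | P))) | Q)) & ((~(P | R)) | P)) & ((~(P | R)) | ((~(~R | ((~(P | R)) | P))) | Q))) | (~(~R | ((~(P | R)) | P))))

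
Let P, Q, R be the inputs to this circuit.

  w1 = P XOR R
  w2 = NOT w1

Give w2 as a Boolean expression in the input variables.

NOT (P XOR R)

w1 = P XOR R
w2 = NOT w1 = NOT (P XOR R)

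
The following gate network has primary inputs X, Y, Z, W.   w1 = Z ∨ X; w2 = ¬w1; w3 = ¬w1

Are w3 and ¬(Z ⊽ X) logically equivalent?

w1 = Z ∨ X
w3 = ¬w1 = ¬(Z ∨ X)
At X=0, Y=0, Z=0, W=0: circuit gives 1, formula gives 0.

No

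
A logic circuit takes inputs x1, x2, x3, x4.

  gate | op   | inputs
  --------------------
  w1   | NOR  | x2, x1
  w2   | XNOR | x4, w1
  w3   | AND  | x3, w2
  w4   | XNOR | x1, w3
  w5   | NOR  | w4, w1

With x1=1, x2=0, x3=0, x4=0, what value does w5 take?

w1 = 0 NOR 1 = 0
w2 = 0 XNOR 0 = 1
w3 = 0 AND 1 = 0
w4 = 1 XNOR 0 = 0
w5 = 0 NOR 0 = 1

1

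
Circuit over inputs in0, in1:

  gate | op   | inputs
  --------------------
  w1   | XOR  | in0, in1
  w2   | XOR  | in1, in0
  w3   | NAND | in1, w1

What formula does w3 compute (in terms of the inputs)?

in1 NAND (in0 XOR in1)

w1 = in0 XOR in1
w3 = in1 NAND w1 = in1 NAND (in0 XOR in1)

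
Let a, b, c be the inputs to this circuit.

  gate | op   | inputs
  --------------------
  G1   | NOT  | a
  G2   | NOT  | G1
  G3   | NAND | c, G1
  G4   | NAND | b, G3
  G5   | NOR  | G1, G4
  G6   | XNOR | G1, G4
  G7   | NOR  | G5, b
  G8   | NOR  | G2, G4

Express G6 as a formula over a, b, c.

NOT a XNOR (b NAND (c NAND NOT a))

G1 = NOT a
G3 = c NAND G1 = c NAND NOT a
G4 = b NAND G3 = b NAND (c NAND NOT a)
G6 = G1 XNOR G4 = NOT a XNOR (b NAND (c NAND NOT a))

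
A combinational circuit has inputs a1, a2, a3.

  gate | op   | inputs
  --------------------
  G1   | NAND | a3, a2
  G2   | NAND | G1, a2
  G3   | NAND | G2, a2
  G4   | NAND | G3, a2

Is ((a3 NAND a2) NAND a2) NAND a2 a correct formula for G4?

G1 = a3 NAND a2
G2 = G1 NAND a2 = (a3 NAND a2) NAND a2
G3 = G2 NAND a2 = ((a3 NAND a2) NAND a2) NAND a2
G4 = G3 NAND a2 = (((a3 NAND a2) NAND a2) NAND a2) NAND a2
At a1=0, a2=1, a3=0: circuit gives 0, formula gives 1.

No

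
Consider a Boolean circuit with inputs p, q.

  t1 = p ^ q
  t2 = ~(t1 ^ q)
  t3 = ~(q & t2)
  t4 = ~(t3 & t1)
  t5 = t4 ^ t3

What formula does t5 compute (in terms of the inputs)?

t1 = p ^ q
t2 = ~(t1 ^ q) = ~((p ^ q) ^ q)
t3 = ~(q & t2) = ~(q & (~((p ^ q) ^ q)))
t4 = ~(t3 & t1) = ~((~(q & (~((p ^ q) ^ q)))) & (p ^ q))
t5 = t4 ^ t3 = (~((~(q & (~((p ^ q) ^ q)))) & (p ^ q))) ^ (~(q & (~((p ^ q) ^ q))))

(~((~(q & (~((p ^ q) ^ q)))) & (p ^ q))) ^ (~(q & (~((p ^ q) ^ q))))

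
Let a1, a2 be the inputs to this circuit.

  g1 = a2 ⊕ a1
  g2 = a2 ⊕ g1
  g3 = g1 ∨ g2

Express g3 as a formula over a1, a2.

g1 = a2 ⊕ a1
g2 = a2 ⊕ g1 = a2 ⊕ (a2 ⊕ a1)
g3 = g1 ∨ g2 = (a2 ⊕ a1) ∨ (a2 ⊕ (a2 ⊕ a1))

(a2 ⊕ a1) ∨ (a2 ⊕ (a2 ⊕ a1))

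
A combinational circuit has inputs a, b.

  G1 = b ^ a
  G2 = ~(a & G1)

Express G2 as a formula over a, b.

G1 = b ^ a
G2 = ~(a & G1) = ~(a & (b ^ a))

~(a & (b ^ a))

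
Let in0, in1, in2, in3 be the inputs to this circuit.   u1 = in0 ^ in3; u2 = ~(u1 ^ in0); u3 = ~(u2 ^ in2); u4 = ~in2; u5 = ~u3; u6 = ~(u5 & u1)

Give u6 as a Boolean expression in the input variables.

u1 = in0 ^ in3
u2 = ~(u1 ^ in0) = ~((in0 ^ in3) ^ in0)
u3 = ~(u2 ^ in2) = ~((~((in0 ^ in3) ^ in0)) ^ in2)
u5 = ~u3 = ~(~((~((in0 ^ in3) ^ in0)) ^ in2))
u6 = ~(u5 & u1) = ~(~(~((~((in0 ^ in3) ^ in0)) ^ in2)) & (in0 ^ in3))

~(~(~((~((in0 ^ in3) ^ in0)) ^ in2)) & (in0 ^ in3))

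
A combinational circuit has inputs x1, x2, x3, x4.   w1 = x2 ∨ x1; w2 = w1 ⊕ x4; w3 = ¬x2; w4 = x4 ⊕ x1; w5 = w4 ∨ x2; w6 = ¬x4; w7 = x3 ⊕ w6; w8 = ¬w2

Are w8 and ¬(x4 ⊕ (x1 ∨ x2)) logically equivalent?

w1 = x2 ∨ x1
w2 = w1 ⊕ x4 = (x2 ∨ x1) ⊕ x4
w8 = ¬w2 = ¬((x2 ∨ x1) ⊕ x4)
At x1=0, x2=0, x3=0, x4=1: circuit gives 0, formula gives 0.
At x1=0, x2=0, x3=0, x4=0: circuit gives 1, formula gives 1.
Agrees on all 16 inputs.

Yes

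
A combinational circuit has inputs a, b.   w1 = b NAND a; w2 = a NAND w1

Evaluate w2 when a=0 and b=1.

1

w1 = 1 NAND 0 = 1
w2 = 0 NAND 1 = 1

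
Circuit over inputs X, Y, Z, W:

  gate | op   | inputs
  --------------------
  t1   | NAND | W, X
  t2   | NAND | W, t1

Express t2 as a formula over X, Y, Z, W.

W NAND (W NAND X)

t1 = W NAND X
t2 = W NAND t1 = W NAND (W NAND X)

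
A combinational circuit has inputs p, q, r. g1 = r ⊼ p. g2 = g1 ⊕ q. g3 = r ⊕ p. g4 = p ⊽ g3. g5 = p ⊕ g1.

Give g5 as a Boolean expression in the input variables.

p ⊕ (r ⊼ p)

g1 = r ⊼ p
g5 = p ⊕ g1 = p ⊕ (r ⊼ p)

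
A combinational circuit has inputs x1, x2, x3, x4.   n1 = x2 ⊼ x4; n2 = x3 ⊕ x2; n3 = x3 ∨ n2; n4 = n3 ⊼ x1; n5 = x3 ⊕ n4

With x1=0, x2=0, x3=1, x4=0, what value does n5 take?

0

n2 = 1 ⊕ 0 = 1
n3 = 1 ∨ 1 = 1
n4 = 1 ⊼ 0 = 1
n5 = 1 ⊕ 1 = 0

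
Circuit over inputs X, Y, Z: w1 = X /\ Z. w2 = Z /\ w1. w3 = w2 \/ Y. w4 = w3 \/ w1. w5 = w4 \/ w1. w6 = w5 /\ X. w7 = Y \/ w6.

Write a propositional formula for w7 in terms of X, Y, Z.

Y \/ (((((Z /\ (X /\ Z)) \/ Y) \/ (X /\ Z)) \/ (X /\ Z)) /\ X)

w1 = X /\ Z
w2 = Z /\ w1 = Z /\ (X /\ Z)
w3 = w2 \/ Y = (Z /\ (X /\ Z)) \/ Y
w4 = w3 \/ w1 = ((Z /\ (X /\ Z)) \/ Y) \/ (X /\ Z)
w5 = w4 \/ w1 = (((Z /\ (X /\ Z)) \/ Y) \/ (X /\ Z)) \/ (X /\ Z)
w6 = w5 /\ X = ((((Z /\ (X /\ Z)) \/ Y) \/ (X /\ Z)) \/ (X /\ Z)) /\ X
w7 = Y \/ w6 = Y \/ (((((Z /\ (X /\ Z)) \/ Y) \/ (X /\ Z)) \/ (X /\ Z)) /\ X)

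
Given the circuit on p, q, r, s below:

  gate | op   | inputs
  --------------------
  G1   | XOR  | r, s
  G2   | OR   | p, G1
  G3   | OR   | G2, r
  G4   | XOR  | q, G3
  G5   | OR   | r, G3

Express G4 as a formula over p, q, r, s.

q XOR ((p OR (r XOR s)) OR r)

G1 = r XOR s
G2 = p OR G1 = p OR (r XOR s)
G3 = G2 OR r = (p OR (r XOR s)) OR r
G4 = q XOR G3 = q XOR ((p OR (r XOR s)) OR r)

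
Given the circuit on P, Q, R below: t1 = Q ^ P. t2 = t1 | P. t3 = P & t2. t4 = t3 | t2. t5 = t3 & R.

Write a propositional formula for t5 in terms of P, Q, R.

t1 = Q ^ P
t2 = t1 | P = (Q ^ P) | P
t3 = P & t2 = P & ((Q ^ P) | P)
t5 = t3 & R = (P & ((Q ^ P) | P)) & R

(P & ((Q ^ P) | P)) & R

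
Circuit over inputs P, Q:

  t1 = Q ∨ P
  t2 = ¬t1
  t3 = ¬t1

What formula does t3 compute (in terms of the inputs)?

t1 = Q ∨ P
t3 = ¬t1 = ¬(Q ∨ P)

¬(Q ∨ P)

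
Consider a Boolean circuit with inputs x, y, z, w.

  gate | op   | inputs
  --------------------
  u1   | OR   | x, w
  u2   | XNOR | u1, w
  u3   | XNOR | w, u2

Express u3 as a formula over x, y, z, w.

u1 = x OR w
u2 = u1 XNOR w = (x OR w) XNOR w
u3 = w XNOR u2 = w XNOR ((x OR w) XNOR w)

w XNOR ((x OR w) XNOR w)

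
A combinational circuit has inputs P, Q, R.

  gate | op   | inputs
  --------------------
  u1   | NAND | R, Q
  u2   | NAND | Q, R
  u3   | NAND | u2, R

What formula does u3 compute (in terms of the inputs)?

u2 = Q NAND R
u3 = u2 NAND R = (Q NAND R) NAND R

(Q NAND R) NAND R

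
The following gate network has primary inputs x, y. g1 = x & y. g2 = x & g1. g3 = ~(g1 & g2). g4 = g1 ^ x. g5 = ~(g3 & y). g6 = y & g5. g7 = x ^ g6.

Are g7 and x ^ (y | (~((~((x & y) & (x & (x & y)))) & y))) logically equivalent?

g1 = x & y
g2 = x & g1 = x & (x & y)
g3 = ~(g1 & g2) = ~((x & y) & (x & (x & y)))
g5 = ~(g3 & y) = ~((~((x & y) & (x & (x & y)))) & y)
g6 = y & g5 = y & (~((~((x & y) & (x & (x & y)))) & y))
g7 = x ^ g6 = x ^ (y & (~((~((x & y) & (x & (x & y)))) & y)))
At x=0, y=0: circuit gives 0, formula gives 1.

No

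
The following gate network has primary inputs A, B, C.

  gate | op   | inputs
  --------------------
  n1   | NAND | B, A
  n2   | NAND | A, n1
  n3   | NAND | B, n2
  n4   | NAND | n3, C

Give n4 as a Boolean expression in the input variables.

n1 = B NAND A
n2 = A NAND n1 = A NAND (B NAND A)
n3 = B NAND n2 = B NAND (A NAND (B NAND A))
n4 = n3 NAND C = (B NAND (A NAND (B NAND A))) NAND C

(B NAND (A NAND (B NAND A))) NAND C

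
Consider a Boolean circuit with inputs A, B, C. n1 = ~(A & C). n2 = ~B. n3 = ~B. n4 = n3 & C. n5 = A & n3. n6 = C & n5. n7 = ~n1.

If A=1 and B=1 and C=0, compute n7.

0

n1 = ~(1 & 0) = 1
n7 = ~1 = 0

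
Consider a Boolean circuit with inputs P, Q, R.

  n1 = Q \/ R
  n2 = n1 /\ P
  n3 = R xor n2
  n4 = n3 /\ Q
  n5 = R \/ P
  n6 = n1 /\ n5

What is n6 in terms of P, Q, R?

(Q \/ R) /\ (R \/ P)

n1 = Q \/ R
n5 = R \/ P
n6 = n1 /\ n5 = (Q \/ R) /\ (R \/ P)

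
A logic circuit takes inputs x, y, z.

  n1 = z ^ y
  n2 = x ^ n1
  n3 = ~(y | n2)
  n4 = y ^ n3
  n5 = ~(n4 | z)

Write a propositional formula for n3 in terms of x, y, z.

n1 = z ^ y
n2 = x ^ n1 = x ^ (z ^ y)
n3 = ~(y | n2) = ~(y | (x ^ (z ^ y)))

~(y | (x ^ (z ^ y)))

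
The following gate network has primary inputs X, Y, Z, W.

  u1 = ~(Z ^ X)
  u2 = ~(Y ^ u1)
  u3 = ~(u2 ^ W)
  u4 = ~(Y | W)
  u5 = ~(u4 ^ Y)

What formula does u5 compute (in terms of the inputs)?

u4 = ~(Y | W)
u5 = ~(u4 ^ Y) = ~((~(Y | W)) ^ Y)

~((~(Y | W)) ^ Y)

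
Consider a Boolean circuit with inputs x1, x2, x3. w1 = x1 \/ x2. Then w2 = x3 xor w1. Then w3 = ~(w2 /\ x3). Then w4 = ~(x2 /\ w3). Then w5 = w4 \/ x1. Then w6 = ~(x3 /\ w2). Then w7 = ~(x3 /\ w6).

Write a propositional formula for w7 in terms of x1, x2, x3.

~(x3 /\ (~(x3 /\ (x3 xor (x1 \/ x2)))))

w1 = x1 \/ x2
w2 = x3 xor w1 = x3 xor (x1 \/ x2)
w6 = ~(x3 /\ w2) = ~(x3 /\ (x3 xor (x1 \/ x2)))
w7 = ~(x3 /\ w6) = ~(x3 /\ (~(x3 /\ (x3 xor (x1 \/ x2)))))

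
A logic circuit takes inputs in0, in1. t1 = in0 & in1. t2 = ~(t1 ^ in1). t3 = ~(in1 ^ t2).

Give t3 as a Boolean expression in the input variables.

~(in1 ^ (~((in0 & in1) ^ in1)))

t1 = in0 & in1
t2 = ~(t1 ^ in1) = ~((in0 & in1) ^ in1)
t3 = ~(in1 ^ t2) = ~(in1 ^ (~((in0 & in1) ^ in1)))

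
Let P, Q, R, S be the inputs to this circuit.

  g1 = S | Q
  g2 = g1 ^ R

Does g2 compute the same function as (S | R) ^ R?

No

g1 = S | Q
g2 = g1 ^ R = (S | Q) ^ R
At P=0, Q=0, R=1, S=0: circuit gives 1, formula gives 0.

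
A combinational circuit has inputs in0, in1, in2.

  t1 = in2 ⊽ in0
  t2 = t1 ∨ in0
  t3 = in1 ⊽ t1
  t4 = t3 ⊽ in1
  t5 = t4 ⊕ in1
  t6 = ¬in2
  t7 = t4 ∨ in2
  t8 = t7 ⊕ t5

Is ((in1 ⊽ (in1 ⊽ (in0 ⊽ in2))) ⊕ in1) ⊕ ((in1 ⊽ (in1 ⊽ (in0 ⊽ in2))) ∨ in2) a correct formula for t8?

Yes

t1 = in2 ⊽ in0
t3 = in1 ⊽ t1 = in1 ⊽ (in2 ⊽ in0)
t4 = t3 ⊽ in1 = (in1 ⊽ (in2 ⊽ in0)) ⊽ in1
t5 = t4 ⊕ in1 = ((in1 ⊽ (in2 ⊽ in0)) ⊽ in1) ⊕ in1
t7 = t4 ∨ in2 = ((in1 ⊽ (in2 ⊽ in0)) ⊽ in1) ∨ in2
t8 = t7 ⊕ t5 = (((in1 ⊽ (in2 ⊽ in0)) ⊽ in1) ∨ in2) ⊕ (((in1 ⊽ (in2 ⊽ in0)) ⊽ in1) ⊕ in1)
At in0=0, in1=0, in2=0: circuit gives 0, formula gives 0.
At in0=0, in1=0, in2=1: circuit gives 1, formula gives 1.
Agrees on all 8 inputs.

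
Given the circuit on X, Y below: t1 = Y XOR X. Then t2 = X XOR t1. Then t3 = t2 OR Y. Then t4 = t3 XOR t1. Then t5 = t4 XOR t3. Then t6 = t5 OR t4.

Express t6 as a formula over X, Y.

t1 = Y XOR X
t2 = X XOR t1 = X XOR (Y XOR X)
t3 = t2 OR Y = (X XOR (Y XOR X)) OR Y
t4 = t3 XOR t1 = ((X XOR (Y XOR X)) OR Y) XOR (Y XOR X)
t5 = t4 XOR t3 = (((X XOR (Y XOR X)) OR Y) XOR (Y XOR X)) XOR ((X XOR (Y XOR X)) OR Y)
t6 = t5 OR t4 = ((((X XOR (Y XOR X)) OR Y) XOR (Y XOR X)) XOR ((X XOR (Y XOR X)) OR Y)) OR (((X XOR (Y XOR X)) OR Y) XOR (Y XOR X))

((((X XOR (Y XOR X)) OR Y) XOR (Y XOR X)) XOR ((X XOR (Y XOR X)) OR Y)) OR (((X XOR (Y XOR X)) OR Y) XOR (Y XOR X))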